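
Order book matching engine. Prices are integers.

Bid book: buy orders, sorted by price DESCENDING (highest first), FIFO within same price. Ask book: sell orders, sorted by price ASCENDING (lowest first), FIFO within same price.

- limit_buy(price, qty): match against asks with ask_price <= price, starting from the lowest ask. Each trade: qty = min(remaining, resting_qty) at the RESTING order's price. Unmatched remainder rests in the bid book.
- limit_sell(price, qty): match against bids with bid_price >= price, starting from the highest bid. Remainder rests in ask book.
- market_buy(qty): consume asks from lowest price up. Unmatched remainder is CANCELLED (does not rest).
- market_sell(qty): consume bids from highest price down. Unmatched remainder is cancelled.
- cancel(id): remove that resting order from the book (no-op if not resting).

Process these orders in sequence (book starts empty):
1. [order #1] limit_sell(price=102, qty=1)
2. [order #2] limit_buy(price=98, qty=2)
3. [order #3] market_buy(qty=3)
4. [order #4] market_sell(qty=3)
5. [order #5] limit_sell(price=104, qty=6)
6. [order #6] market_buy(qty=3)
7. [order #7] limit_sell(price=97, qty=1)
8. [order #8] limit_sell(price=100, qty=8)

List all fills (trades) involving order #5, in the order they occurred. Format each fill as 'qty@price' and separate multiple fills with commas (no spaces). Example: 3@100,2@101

Answer: 3@104

Derivation:
After op 1 [order #1] limit_sell(price=102, qty=1): fills=none; bids=[-] asks=[#1:1@102]
After op 2 [order #2] limit_buy(price=98, qty=2): fills=none; bids=[#2:2@98] asks=[#1:1@102]
After op 3 [order #3] market_buy(qty=3): fills=#3x#1:1@102; bids=[#2:2@98] asks=[-]
After op 4 [order #4] market_sell(qty=3): fills=#2x#4:2@98; bids=[-] asks=[-]
After op 5 [order #5] limit_sell(price=104, qty=6): fills=none; bids=[-] asks=[#5:6@104]
After op 6 [order #6] market_buy(qty=3): fills=#6x#5:3@104; bids=[-] asks=[#5:3@104]
After op 7 [order #7] limit_sell(price=97, qty=1): fills=none; bids=[-] asks=[#7:1@97 #5:3@104]
After op 8 [order #8] limit_sell(price=100, qty=8): fills=none; bids=[-] asks=[#7:1@97 #8:8@100 #5:3@104]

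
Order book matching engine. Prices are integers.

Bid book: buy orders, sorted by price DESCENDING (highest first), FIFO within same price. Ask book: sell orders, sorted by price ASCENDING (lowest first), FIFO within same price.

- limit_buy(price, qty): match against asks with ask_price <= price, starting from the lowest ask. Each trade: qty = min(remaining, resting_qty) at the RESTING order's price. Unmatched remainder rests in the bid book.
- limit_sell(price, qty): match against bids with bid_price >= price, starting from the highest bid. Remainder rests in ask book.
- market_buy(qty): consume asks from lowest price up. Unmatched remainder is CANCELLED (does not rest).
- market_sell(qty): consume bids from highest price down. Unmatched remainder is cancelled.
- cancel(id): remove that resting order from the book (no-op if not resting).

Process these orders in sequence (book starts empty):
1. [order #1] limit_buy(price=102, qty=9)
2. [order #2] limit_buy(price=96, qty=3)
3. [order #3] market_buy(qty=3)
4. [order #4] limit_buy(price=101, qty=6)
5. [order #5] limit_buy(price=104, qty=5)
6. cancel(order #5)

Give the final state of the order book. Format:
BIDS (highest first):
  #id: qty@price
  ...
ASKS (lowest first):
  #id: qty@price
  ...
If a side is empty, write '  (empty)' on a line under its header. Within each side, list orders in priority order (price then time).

Answer: BIDS (highest first):
  #1: 9@102
  #4: 6@101
  #2: 3@96
ASKS (lowest first):
  (empty)

Derivation:
After op 1 [order #1] limit_buy(price=102, qty=9): fills=none; bids=[#1:9@102] asks=[-]
After op 2 [order #2] limit_buy(price=96, qty=3): fills=none; bids=[#1:9@102 #2:3@96] asks=[-]
After op 3 [order #3] market_buy(qty=3): fills=none; bids=[#1:9@102 #2:3@96] asks=[-]
After op 4 [order #4] limit_buy(price=101, qty=6): fills=none; bids=[#1:9@102 #4:6@101 #2:3@96] asks=[-]
After op 5 [order #5] limit_buy(price=104, qty=5): fills=none; bids=[#5:5@104 #1:9@102 #4:6@101 #2:3@96] asks=[-]
After op 6 cancel(order #5): fills=none; bids=[#1:9@102 #4:6@101 #2:3@96] asks=[-]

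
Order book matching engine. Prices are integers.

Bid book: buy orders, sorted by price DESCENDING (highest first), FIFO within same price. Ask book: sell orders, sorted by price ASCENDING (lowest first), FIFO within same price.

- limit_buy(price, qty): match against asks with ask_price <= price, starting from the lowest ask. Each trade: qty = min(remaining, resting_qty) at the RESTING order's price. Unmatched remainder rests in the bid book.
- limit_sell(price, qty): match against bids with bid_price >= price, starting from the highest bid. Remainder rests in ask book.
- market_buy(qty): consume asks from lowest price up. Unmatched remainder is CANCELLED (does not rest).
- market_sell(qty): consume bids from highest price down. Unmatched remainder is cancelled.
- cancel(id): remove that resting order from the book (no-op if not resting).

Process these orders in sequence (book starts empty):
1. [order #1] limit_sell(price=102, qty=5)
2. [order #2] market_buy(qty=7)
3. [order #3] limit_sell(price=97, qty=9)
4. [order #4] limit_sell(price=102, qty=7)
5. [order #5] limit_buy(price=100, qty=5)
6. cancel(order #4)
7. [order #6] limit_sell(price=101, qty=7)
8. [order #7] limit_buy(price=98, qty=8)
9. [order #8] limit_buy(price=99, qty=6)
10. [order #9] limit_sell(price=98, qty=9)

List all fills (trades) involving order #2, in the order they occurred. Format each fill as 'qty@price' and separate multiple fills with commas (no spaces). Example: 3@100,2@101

Answer: 5@102

Derivation:
After op 1 [order #1] limit_sell(price=102, qty=5): fills=none; bids=[-] asks=[#1:5@102]
After op 2 [order #2] market_buy(qty=7): fills=#2x#1:5@102; bids=[-] asks=[-]
After op 3 [order #3] limit_sell(price=97, qty=9): fills=none; bids=[-] asks=[#3:9@97]
After op 4 [order #4] limit_sell(price=102, qty=7): fills=none; bids=[-] asks=[#3:9@97 #4:7@102]
After op 5 [order #5] limit_buy(price=100, qty=5): fills=#5x#3:5@97; bids=[-] asks=[#3:4@97 #4:7@102]
After op 6 cancel(order #4): fills=none; bids=[-] asks=[#3:4@97]
After op 7 [order #6] limit_sell(price=101, qty=7): fills=none; bids=[-] asks=[#3:4@97 #6:7@101]
After op 8 [order #7] limit_buy(price=98, qty=8): fills=#7x#3:4@97; bids=[#7:4@98] asks=[#6:7@101]
After op 9 [order #8] limit_buy(price=99, qty=6): fills=none; bids=[#8:6@99 #7:4@98] asks=[#6:7@101]
After op 10 [order #9] limit_sell(price=98, qty=9): fills=#8x#9:6@99 #7x#9:3@98; bids=[#7:1@98] asks=[#6:7@101]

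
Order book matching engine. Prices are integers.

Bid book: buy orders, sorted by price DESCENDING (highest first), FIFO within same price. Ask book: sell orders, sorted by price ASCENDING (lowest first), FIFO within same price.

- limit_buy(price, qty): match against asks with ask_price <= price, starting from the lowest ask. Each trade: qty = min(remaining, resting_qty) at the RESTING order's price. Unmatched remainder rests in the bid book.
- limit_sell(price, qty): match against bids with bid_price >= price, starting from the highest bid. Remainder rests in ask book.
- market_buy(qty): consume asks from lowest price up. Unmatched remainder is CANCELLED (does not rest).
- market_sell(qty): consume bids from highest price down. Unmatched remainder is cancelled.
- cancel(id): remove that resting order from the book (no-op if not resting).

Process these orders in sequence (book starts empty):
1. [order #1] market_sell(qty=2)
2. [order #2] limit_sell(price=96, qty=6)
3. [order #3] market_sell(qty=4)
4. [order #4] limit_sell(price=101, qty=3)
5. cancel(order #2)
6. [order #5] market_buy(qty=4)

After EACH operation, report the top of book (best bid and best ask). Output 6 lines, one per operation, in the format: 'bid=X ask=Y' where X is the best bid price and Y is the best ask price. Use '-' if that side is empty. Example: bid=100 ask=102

After op 1 [order #1] market_sell(qty=2): fills=none; bids=[-] asks=[-]
After op 2 [order #2] limit_sell(price=96, qty=6): fills=none; bids=[-] asks=[#2:6@96]
After op 3 [order #3] market_sell(qty=4): fills=none; bids=[-] asks=[#2:6@96]
After op 4 [order #4] limit_sell(price=101, qty=3): fills=none; bids=[-] asks=[#2:6@96 #4:3@101]
After op 5 cancel(order #2): fills=none; bids=[-] asks=[#4:3@101]
After op 6 [order #5] market_buy(qty=4): fills=#5x#4:3@101; bids=[-] asks=[-]

Answer: bid=- ask=-
bid=- ask=96
bid=- ask=96
bid=- ask=96
bid=- ask=101
bid=- ask=-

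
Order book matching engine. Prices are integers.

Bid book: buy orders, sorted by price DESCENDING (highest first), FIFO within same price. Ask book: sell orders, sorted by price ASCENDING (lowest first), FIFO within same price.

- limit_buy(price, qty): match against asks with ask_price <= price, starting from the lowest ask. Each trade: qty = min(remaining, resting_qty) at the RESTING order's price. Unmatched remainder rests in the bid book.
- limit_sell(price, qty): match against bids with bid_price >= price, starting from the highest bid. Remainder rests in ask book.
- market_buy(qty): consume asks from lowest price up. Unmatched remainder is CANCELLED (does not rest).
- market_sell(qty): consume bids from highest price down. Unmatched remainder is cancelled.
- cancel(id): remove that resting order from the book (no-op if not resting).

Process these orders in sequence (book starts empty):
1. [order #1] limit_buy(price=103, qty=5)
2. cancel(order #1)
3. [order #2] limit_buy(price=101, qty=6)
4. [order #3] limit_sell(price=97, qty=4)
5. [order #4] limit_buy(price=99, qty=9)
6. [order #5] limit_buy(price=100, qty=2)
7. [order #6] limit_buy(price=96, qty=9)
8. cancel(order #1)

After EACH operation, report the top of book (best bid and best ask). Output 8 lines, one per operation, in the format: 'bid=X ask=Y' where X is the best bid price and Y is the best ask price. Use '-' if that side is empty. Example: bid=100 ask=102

Answer: bid=103 ask=-
bid=- ask=-
bid=101 ask=-
bid=101 ask=-
bid=101 ask=-
bid=101 ask=-
bid=101 ask=-
bid=101 ask=-

Derivation:
After op 1 [order #1] limit_buy(price=103, qty=5): fills=none; bids=[#1:5@103] asks=[-]
After op 2 cancel(order #1): fills=none; bids=[-] asks=[-]
After op 3 [order #2] limit_buy(price=101, qty=6): fills=none; bids=[#2:6@101] asks=[-]
After op 4 [order #3] limit_sell(price=97, qty=4): fills=#2x#3:4@101; bids=[#2:2@101] asks=[-]
After op 5 [order #4] limit_buy(price=99, qty=9): fills=none; bids=[#2:2@101 #4:9@99] asks=[-]
After op 6 [order #5] limit_buy(price=100, qty=2): fills=none; bids=[#2:2@101 #5:2@100 #4:9@99] asks=[-]
After op 7 [order #6] limit_buy(price=96, qty=9): fills=none; bids=[#2:2@101 #5:2@100 #4:9@99 #6:9@96] asks=[-]
After op 8 cancel(order #1): fills=none; bids=[#2:2@101 #5:2@100 #4:9@99 #6:9@96] asks=[-]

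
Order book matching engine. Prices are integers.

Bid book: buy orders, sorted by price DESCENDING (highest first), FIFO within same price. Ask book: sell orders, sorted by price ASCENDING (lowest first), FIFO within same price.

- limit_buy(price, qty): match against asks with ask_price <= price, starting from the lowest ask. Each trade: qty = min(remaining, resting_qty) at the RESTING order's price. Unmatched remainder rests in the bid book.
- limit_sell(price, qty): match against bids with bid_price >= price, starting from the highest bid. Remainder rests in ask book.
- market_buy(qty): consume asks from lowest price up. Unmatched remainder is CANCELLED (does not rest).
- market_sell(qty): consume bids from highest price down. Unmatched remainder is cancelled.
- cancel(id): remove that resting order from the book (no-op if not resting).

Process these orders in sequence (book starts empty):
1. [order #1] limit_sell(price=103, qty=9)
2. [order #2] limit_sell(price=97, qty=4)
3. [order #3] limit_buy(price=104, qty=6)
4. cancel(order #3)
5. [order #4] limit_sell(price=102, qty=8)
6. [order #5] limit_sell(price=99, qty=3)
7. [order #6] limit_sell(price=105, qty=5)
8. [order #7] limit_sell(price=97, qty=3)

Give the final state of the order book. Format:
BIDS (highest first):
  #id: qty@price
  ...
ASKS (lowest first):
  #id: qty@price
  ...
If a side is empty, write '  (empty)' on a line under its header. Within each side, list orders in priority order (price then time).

Answer: BIDS (highest first):
  (empty)
ASKS (lowest first):
  #7: 3@97
  #5: 3@99
  #4: 8@102
  #1: 7@103
  #6: 5@105

Derivation:
After op 1 [order #1] limit_sell(price=103, qty=9): fills=none; bids=[-] asks=[#1:9@103]
After op 2 [order #2] limit_sell(price=97, qty=4): fills=none; bids=[-] asks=[#2:4@97 #1:9@103]
After op 3 [order #3] limit_buy(price=104, qty=6): fills=#3x#2:4@97 #3x#1:2@103; bids=[-] asks=[#1:7@103]
After op 4 cancel(order #3): fills=none; bids=[-] asks=[#1:7@103]
After op 5 [order #4] limit_sell(price=102, qty=8): fills=none; bids=[-] asks=[#4:8@102 #1:7@103]
After op 6 [order #5] limit_sell(price=99, qty=3): fills=none; bids=[-] asks=[#5:3@99 #4:8@102 #1:7@103]
After op 7 [order #6] limit_sell(price=105, qty=5): fills=none; bids=[-] asks=[#5:3@99 #4:8@102 #1:7@103 #6:5@105]
After op 8 [order #7] limit_sell(price=97, qty=3): fills=none; bids=[-] asks=[#7:3@97 #5:3@99 #4:8@102 #1:7@103 #6:5@105]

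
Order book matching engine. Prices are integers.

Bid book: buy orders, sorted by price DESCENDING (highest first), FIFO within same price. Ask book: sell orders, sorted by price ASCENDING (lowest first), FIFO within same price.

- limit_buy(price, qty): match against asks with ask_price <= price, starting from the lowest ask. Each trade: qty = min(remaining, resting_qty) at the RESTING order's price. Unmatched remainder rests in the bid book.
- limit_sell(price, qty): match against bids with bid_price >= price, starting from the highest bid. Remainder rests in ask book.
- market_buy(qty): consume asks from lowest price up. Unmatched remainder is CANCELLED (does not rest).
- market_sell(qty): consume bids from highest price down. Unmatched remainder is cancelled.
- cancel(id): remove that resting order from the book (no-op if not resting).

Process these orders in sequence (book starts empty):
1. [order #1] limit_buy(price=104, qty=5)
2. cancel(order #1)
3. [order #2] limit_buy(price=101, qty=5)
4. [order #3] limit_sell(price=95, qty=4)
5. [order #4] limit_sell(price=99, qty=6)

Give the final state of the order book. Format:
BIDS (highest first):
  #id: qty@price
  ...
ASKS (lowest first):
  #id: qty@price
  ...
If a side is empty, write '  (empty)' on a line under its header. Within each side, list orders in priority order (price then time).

Answer: BIDS (highest first):
  (empty)
ASKS (lowest first):
  #4: 5@99

Derivation:
After op 1 [order #1] limit_buy(price=104, qty=5): fills=none; bids=[#1:5@104] asks=[-]
After op 2 cancel(order #1): fills=none; bids=[-] asks=[-]
After op 3 [order #2] limit_buy(price=101, qty=5): fills=none; bids=[#2:5@101] asks=[-]
After op 4 [order #3] limit_sell(price=95, qty=4): fills=#2x#3:4@101; bids=[#2:1@101] asks=[-]
After op 5 [order #4] limit_sell(price=99, qty=6): fills=#2x#4:1@101; bids=[-] asks=[#4:5@99]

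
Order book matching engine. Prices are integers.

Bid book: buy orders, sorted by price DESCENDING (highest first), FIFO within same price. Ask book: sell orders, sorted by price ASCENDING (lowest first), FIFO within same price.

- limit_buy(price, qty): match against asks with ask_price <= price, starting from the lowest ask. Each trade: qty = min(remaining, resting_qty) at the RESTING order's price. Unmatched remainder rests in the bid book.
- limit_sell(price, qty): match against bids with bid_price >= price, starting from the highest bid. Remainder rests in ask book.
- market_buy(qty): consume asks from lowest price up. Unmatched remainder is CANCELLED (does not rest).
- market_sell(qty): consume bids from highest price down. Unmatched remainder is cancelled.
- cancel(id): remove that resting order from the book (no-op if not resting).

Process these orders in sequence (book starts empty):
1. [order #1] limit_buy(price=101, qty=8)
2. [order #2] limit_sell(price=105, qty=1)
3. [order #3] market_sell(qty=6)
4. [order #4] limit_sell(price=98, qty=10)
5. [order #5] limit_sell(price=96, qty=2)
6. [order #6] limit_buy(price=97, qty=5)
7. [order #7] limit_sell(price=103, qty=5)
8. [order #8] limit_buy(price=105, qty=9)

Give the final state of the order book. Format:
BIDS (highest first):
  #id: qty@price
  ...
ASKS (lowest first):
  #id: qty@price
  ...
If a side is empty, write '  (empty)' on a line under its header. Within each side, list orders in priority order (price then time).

Answer: BIDS (highest first):
  #6: 3@97
ASKS (lowest first):
  #7: 4@103
  #2: 1@105

Derivation:
After op 1 [order #1] limit_buy(price=101, qty=8): fills=none; bids=[#1:8@101] asks=[-]
After op 2 [order #2] limit_sell(price=105, qty=1): fills=none; bids=[#1:8@101] asks=[#2:1@105]
After op 3 [order #3] market_sell(qty=6): fills=#1x#3:6@101; bids=[#1:2@101] asks=[#2:1@105]
After op 4 [order #4] limit_sell(price=98, qty=10): fills=#1x#4:2@101; bids=[-] asks=[#4:8@98 #2:1@105]
After op 5 [order #5] limit_sell(price=96, qty=2): fills=none; bids=[-] asks=[#5:2@96 #4:8@98 #2:1@105]
After op 6 [order #6] limit_buy(price=97, qty=5): fills=#6x#5:2@96; bids=[#6:3@97] asks=[#4:8@98 #2:1@105]
After op 7 [order #7] limit_sell(price=103, qty=5): fills=none; bids=[#6:3@97] asks=[#4:8@98 #7:5@103 #2:1@105]
After op 8 [order #8] limit_buy(price=105, qty=9): fills=#8x#4:8@98 #8x#7:1@103; bids=[#6:3@97] asks=[#7:4@103 #2:1@105]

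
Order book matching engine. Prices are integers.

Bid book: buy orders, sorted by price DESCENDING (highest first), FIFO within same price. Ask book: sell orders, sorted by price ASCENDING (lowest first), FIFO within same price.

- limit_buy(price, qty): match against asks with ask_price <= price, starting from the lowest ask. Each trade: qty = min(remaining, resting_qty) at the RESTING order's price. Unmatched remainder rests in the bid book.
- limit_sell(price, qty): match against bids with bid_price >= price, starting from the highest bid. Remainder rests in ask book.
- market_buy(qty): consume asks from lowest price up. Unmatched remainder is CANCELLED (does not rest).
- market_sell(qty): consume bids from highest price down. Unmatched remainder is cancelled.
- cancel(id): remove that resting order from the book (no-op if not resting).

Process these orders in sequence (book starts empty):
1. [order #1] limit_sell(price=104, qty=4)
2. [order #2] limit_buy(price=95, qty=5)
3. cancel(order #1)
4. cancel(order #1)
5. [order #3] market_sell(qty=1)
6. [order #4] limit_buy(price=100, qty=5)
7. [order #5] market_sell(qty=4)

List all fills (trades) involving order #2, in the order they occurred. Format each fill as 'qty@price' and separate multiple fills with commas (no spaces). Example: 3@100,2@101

After op 1 [order #1] limit_sell(price=104, qty=4): fills=none; bids=[-] asks=[#1:4@104]
After op 2 [order #2] limit_buy(price=95, qty=5): fills=none; bids=[#2:5@95] asks=[#1:4@104]
After op 3 cancel(order #1): fills=none; bids=[#2:5@95] asks=[-]
After op 4 cancel(order #1): fills=none; bids=[#2:5@95] asks=[-]
After op 5 [order #3] market_sell(qty=1): fills=#2x#3:1@95; bids=[#2:4@95] asks=[-]
After op 6 [order #4] limit_buy(price=100, qty=5): fills=none; bids=[#4:5@100 #2:4@95] asks=[-]
After op 7 [order #5] market_sell(qty=4): fills=#4x#5:4@100; bids=[#4:1@100 #2:4@95] asks=[-]

Answer: 1@95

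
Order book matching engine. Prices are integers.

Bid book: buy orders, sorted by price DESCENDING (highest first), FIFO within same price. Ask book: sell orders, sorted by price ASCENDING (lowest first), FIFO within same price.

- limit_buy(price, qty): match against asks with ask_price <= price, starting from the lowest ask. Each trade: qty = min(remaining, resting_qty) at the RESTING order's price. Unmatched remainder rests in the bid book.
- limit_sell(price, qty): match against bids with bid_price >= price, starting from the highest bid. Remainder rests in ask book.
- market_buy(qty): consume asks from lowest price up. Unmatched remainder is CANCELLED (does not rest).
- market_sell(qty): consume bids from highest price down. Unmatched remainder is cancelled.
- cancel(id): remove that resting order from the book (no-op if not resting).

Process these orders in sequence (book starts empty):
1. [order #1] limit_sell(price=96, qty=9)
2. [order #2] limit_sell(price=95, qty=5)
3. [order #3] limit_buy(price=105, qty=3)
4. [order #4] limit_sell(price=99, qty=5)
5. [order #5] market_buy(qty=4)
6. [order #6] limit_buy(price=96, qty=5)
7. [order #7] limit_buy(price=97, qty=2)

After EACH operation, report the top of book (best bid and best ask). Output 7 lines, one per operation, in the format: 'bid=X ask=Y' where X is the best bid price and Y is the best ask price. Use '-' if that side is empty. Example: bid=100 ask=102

Answer: bid=- ask=96
bid=- ask=95
bid=- ask=95
bid=- ask=95
bid=- ask=96
bid=- ask=96
bid=- ask=99

Derivation:
After op 1 [order #1] limit_sell(price=96, qty=9): fills=none; bids=[-] asks=[#1:9@96]
After op 2 [order #2] limit_sell(price=95, qty=5): fills=none; bids=[-] asks=[#2:5@95 #1:9@96]
After op 3 [order #3] limit_buy(price=105, qty=3): fills=#3x#2:3@95; bids=[-] asks=[#2:2@95 #1:9@96]
After op 4 [order #4] limit_sell(price=99, qty=5): fills=none; bids=[-] asks=[#2:2@95 #1:9@96 #4:5@99]
After op 5 [order #5] market_buy(qty=4): fills=#5x#2:2@95 #5x#1:2@96; bids=[-] asks=[#1:7@96 #4:5@99]
After op 6 [order #6] limit_buy(price=96, qty=5): fills=#6x#1:5@96; bids=[-] asks=[#1:2@96 #4:5@99]
After op 7 [order #7] limit_buy(price=97, qty=2): fills=#7x#1:2@96; bids=[-] asks=[#4:5@99]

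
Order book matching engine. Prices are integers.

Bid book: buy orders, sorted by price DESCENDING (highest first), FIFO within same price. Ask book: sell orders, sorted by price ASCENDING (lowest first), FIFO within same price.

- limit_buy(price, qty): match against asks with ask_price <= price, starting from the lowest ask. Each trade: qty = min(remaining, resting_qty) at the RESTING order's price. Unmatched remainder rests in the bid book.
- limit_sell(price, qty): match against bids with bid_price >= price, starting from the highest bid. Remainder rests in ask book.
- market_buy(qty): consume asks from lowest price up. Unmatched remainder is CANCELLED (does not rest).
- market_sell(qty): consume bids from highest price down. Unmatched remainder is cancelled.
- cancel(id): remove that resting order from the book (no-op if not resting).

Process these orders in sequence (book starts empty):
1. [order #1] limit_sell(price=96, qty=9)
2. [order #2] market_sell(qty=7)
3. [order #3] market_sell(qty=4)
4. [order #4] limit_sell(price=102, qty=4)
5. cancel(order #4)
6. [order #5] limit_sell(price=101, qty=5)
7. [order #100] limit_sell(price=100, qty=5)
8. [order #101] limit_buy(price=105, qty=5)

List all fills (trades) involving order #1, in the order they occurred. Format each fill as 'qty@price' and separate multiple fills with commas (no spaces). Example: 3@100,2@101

Answer: 5@96

Derivation:
After op 1 [order #1] limit_sell(price=96, qty=9): fills=none; bids=[-] asks=[#1:9@96]
After op 2 [order #2] market_sell(qty=7): fills=none; bids=[-] asks=[#1:9@96]
After op 3 [order #3] market_sell(qty=4): fills=none; bids=[-] asks=[#1:9@96]
After op 4 [order #4] limit_sell(price=102, qty=4): fills=none; bids=[-] asks=[#1:9@96 #4:4@102]
After op 5 cancel(order #4): fills=none; bids=[-] asks=[#1:9@96]
After op 6 [order #5] limit_sell(price=101, qty=5): fills=none; bids=[-] asks=[#1:9@96 #5:5@101]
After op 7 [order #100] limit_sell(price=100, qty=5): fills=none; bids=[-] asks=[#1:9@96 #100:5@100 #5:5@101]
After op 8 [order #101] limit_buy(price=105, qty=5): fills=#101x#1:5@96; bids=[-] asks=[#1:4@96 #100:5@100 #5:5@101]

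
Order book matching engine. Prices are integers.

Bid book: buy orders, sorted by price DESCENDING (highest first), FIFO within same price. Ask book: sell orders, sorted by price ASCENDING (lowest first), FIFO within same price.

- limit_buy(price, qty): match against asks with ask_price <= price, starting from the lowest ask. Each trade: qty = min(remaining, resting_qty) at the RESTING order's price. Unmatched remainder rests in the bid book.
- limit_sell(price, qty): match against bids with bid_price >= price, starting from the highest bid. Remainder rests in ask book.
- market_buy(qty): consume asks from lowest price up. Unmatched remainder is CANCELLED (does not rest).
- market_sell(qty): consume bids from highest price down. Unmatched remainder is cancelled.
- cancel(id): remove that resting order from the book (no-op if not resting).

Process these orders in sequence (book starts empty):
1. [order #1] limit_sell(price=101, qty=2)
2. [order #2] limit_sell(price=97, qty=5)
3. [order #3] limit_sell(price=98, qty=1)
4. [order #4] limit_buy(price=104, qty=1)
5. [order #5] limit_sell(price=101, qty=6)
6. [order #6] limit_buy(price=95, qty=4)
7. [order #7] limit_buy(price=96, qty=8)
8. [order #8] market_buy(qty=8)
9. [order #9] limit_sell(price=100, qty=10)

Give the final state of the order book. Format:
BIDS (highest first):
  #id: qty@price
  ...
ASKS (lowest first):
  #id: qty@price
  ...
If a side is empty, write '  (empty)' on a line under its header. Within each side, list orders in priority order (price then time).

Answer: BIDS (highest first):
  #7: 8@96
  #6: 4@95
ASKS (lowest first):
  #9: 10@100
  #5: 5@101

Derivation:
After op 1 [order #1] limit_sell(price=101, qty=2): fills=none; bids=[-] asks=[#1:2@101]
After op 2 [order #2] limit_sell(price=97, qty=5): fills=none; bids=[-] asks=[#2:5@97 #1:2@101]
After op 3 [order #3] limit_sell(price=98, qty=1): fills=none; bids=[-] asks=[#2:5@97 #3:1@98 #1:2@101]
After op 4 [order #4] limit_buy(price=104, qty=1): fills=#4x#2:1@97; bids=[-] asks=[#2:4@97 #3:1@98 #1:2@101]
After op 5 [order #5] limit_sell(price=101, qty=6): fills=none; bids=[-] asks=[#2:4@97 #3:1@98 #1:2@101 #5:6@101]
After op 6 [order #6] limit_buy(price=95, qty=4): fills=none; bids=[#6:4@95] asks=[#2:4@97 #3:1@98 #1:2@101 #5:6@101]
After op 7 [order #7] limit_buy(price=96, qty=8): fills=none; bids=[#7:8@96 #6:4@95] asks=[#2:4@97 #3:1@98 #1:2@101 #5:6@101]
After op 8 [order #8] market_buy(qty=8): fills=#8x#2:4@97 #8x#3:1@98 #8x#1:2@101 #8x#5:1@101; bids=[#7:8@96 #6:4@95] asks=[#5:5@101]
After op 9 [order #9] limit_sell(price=100, qty=10): fills=none; bids=[#7:8@96 #6:4@95] asks=[#9:10@100 #5:5@101]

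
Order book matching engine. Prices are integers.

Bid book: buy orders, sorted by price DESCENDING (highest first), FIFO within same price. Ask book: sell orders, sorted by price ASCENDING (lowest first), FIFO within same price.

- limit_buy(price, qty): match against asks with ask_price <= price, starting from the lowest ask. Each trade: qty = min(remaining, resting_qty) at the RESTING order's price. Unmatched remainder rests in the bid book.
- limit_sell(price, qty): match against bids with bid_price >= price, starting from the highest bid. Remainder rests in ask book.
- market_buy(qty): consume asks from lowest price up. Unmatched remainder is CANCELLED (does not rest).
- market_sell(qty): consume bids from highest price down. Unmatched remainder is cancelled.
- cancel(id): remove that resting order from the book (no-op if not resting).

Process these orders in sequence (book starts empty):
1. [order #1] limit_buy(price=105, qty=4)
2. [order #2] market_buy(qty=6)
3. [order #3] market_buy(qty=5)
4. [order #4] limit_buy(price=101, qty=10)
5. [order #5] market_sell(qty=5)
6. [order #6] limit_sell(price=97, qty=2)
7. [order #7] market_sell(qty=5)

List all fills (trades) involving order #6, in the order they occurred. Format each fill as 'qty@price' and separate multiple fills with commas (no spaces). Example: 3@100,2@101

After op 1 [order #1] limit_buy(price=105, qty=4): fills=none; bids=[#1:4@105] asks=[-]
After op 2 [order #2] market_buy(qty=6): fills=none; bids=[#1:4@105] asks=[-]
After op 3 [order #3] market_buy(qty=5): fills=none; bids=[#1:4@105] asks=[-]
After op 4 [order #4] limit_buy(price=101, qty=10): fills=none; bids=[#1:4@105 #4:10@101] asks=[-]
After op 5 [order #5] market_sell(qty=5): fills=#1x#5:4@105 #4x#5:1@101; bids=[#4:9@101] asks=[-]
After op 6 [order #6] limit_sell(price=97, qty=2): fills=#4x#6:2@101; bids=[#4:7@101] asks=[-]
After op 7 [order #7] market_sell(qty=5): fills=#4x#7:5@101; bids=[#4:2@101] asks=[-]

Answer: 2@101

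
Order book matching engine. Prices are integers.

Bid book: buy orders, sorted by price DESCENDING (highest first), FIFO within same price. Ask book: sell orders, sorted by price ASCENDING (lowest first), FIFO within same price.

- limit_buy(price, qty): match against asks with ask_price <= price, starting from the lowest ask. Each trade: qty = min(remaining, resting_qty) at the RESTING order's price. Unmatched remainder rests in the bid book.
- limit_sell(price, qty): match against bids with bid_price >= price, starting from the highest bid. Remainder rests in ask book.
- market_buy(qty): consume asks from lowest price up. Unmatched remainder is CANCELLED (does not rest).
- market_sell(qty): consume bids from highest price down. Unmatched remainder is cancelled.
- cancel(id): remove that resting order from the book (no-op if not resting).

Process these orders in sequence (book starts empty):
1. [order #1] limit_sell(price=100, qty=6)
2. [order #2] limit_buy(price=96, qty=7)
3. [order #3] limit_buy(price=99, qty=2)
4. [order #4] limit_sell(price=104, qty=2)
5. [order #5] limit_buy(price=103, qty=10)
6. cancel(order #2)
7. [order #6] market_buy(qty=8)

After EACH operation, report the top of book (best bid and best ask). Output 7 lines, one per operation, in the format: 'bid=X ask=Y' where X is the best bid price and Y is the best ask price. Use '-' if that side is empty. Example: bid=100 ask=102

After op 1 [order #1] limit_sell(price=100, qty=6): fills=none; bids=[-] asks=[#1:6@100]
After op 2 [order #2] limit_buy(price=96, qty=7): fills=none; bids=[#2:7@96] asks=[#1:6@100]
After op 3 [order #3] limit_buy(price=99, qty=2): fills=none; bids=[#3:2@99 #2:7@96] asks=[#1:6@100]
After op 4 [order #4] limit_sell(price=104, qty=2): fills=none; bids=[#3:2@99 #2:7@96] asks=[#1:6@100 #4:2@104]
After op 5 [order #5] limit_buy(price=103, qty=10): fills=#5x#1:6@100; bids=[#5:4@103 #3:2@99 #2:7@96] asks=[#4:2@104]
After op 6 cancel(order #2): fills=none; bids=[#5:4@103 #3:2@99] asks=[#4:2@104]
After op 7 [order #6] market_buy(qty=8): fills=#6x#4:2@104; bids=[#5:4@103 #3:2@99] asks=[-]

Answer: bid=- ask=100
bid=96 ask=100
bid=99 ask=100
bid=99 ask=100
bid=103 ask=104
bid=103 ask=104
bid=103 ask=-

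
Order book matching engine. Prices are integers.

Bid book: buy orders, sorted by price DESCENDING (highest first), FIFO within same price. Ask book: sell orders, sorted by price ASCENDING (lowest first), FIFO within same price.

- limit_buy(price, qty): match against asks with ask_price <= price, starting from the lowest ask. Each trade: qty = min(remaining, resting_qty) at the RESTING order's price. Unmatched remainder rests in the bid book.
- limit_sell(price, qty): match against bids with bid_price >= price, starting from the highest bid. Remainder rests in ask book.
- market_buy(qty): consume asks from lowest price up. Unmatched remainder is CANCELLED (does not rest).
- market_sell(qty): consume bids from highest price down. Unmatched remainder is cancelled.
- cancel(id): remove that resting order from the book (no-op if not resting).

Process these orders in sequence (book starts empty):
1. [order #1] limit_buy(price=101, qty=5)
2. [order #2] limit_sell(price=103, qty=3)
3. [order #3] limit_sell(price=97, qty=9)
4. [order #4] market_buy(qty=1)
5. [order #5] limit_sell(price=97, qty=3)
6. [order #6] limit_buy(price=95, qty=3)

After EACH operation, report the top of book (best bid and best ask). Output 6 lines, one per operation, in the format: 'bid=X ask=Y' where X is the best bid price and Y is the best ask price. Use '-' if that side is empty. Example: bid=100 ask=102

Answer: bid=101 ask=-
bid=101 ask=103
bid=- ask=97
bid=- ask=97
bid=- ask=97
bid=95 ask=97

Derivation:
After op 1 [order #1] limit_buy(price=101, qty=5): fills=none; bids=[#1:5@101] asks=[-]
After op 2 [order #2] limit_sell(price=103, qty=3): fills=none; bids=[#1:5@101] asks=[#2:3@103]
After op 3 [order #3] limit_sell(price=97, qty=9): fills=#1x#3:5@101; bids=[-] asks=[#3:4@97 #2:3@103]
After op 4 [order #4] market_buy(qty=1): fills=#4x#3:1@97; bids=[-] asks=[#3:3@97 #2:3@103]
After op 5 [order #5] limit_sell(price=97, qty=3): fills=none; bids=[-] asks=[#3:3@97 #5:3@97 #2:3@103]
After op 6 [order #6] limit_buy(price=95, qty=3): fills=none; bids=[#6:3@95] asks=[#3:3@97 #5:3@97 #2:3@103]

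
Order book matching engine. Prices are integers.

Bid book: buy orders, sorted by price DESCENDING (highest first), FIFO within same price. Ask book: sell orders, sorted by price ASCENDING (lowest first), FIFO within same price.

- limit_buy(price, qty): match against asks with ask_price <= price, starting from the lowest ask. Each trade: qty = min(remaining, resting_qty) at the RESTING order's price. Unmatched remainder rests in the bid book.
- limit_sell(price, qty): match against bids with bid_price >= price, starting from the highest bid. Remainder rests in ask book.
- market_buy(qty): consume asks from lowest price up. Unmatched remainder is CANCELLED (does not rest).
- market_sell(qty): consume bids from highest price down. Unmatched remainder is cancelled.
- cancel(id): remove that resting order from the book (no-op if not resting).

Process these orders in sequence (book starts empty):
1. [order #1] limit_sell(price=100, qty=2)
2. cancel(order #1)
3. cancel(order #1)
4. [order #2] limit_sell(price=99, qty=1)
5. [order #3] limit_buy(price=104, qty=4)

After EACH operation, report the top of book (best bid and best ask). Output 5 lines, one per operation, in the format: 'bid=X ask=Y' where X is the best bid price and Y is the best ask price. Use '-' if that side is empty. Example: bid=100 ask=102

After op 1 [order #1] limit_sell(price=100, qty=2): fills=none; bids=[-] asks=[#1:2@100]
After op 2 cancel(order #1): fills=none; bids=[-] asks=[-]
After op 3 cancel(order #1): fills=none; bids=[-] asks=[-]
After op 4 [order #2] limit_sell(price=99, qty=1): fills=none; bids=[-] asks=[#2:1@99]
After op 5 [order #3] limit_buy(price=104, qty=4): fills=#3x#2:1@99; bids=[#3:3@104] asks=[-]

Answer: bid=- ask=100
bid=- ask=-
bid=- ask=-
bid=- ask=99
bid=104 ask=-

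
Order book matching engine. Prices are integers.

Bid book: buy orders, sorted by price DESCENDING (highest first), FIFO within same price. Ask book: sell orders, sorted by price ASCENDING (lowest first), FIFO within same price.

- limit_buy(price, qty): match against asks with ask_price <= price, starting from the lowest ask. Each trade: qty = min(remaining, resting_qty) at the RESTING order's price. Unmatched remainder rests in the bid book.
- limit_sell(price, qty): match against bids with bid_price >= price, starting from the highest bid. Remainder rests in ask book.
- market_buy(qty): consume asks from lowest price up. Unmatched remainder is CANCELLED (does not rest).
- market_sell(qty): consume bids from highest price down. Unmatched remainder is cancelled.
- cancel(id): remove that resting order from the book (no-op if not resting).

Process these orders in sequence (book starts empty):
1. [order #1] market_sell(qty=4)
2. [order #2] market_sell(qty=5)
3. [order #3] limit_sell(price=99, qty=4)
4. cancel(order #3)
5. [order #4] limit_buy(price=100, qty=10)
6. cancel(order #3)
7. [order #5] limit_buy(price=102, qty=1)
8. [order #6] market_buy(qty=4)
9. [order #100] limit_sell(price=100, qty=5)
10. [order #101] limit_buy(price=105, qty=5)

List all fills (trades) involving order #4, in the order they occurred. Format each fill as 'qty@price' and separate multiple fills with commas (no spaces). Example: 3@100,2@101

Answer: 4@100

Derivation:
After op 1 [order #1] market_sell(qty=4): fills=none; bids=[-] asks=[-]
After op 2 [order #2] market_sell(qty=5): fills=none; bids=[-] asks=[-]
After op 3 [order #3] limit_sell(price=99, qty=4): fills=none; bids=[-] asks=[#3:4@99]
After op 4 cancel(order #3): fills=none; bids=[-] asks=[-]
After op 5 [order #4] limit_buy(price=100, qty=10): fills=none; bids=[#4:10@100] asks=[-]
After op 6 cancel(order #3): fills=none; bids=[#4:10@100] asks=[-]
After op 7 [order #5] limit_buy(price=102, qty=1): fills=none; bids=[#5:1@102 #4:10@100] asks=[-]
After op 8 [order #6] market_buy(qty=4): fills=none; bids=[#5:1@102 #4:10@100] asks=[-]
After op 9 [order #100] limit_sell(price=100, qty=5): fills=#5x#100:1@102 #4x#100:4@100; bids=[#4:6@100] asks=[-]
After op 10 [order #101] limit_buy(price=105, qty=5): fills=none; bids=[#101:5@105 #4:6@100] asks=[-]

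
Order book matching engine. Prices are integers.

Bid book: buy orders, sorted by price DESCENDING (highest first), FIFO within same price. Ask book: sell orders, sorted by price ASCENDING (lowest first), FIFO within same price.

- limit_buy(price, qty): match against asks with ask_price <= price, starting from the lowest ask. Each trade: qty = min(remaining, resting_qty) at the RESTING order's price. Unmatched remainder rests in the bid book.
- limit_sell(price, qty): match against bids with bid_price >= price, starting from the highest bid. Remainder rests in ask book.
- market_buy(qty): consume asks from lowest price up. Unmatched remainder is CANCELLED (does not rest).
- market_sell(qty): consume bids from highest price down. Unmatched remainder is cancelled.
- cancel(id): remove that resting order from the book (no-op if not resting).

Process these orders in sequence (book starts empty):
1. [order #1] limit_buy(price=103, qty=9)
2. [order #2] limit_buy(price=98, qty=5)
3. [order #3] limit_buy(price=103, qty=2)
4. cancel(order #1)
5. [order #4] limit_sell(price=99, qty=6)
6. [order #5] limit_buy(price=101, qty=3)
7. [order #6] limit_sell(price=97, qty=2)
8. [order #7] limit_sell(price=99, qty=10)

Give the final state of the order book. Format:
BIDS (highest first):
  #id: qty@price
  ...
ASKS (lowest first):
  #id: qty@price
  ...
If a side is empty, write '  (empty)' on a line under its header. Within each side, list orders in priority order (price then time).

After op 1 [order #1] limit_buy(price=103, qty=9): fills=none; bids=[#1:9@103] asks=[-]
After op 2 [order #2] limit_buy(price=98, qty=5): fills=none; bids=[#1:9@103 #2:5@98] asks=[-]
After op 3 [order #3] limit_buy(price=103, qty=2): fills=none; bids=[#1:9@103 #3:2@103 #2:5@98] asks=[-]
After op 4 cancel(order #1): fills=none; bids=[#3:2@103 #2:5@98] asks=[-]
After op 5 [order #4] limit_sell(price=99, qty=6): fills=#3x#4:2@103; bids=[#2:5@98] asks=[#4:4@99]
After op 6 [order #5] limit_buy(price=101, qty=3): fills=#5x#4:3@99; bids=[#2:5@98] asks=[#4:1@99]
After op 7 [order #6] limit_sell(price=97, qty=2): fills=#2x#6:2@98; bids=[#2:3@98] asks=[#4:1@99]
After op 8 [order #7] limit_sell(price=99, qty=10): fills=none; bids=[#2:3@98] asks=[#4:1@99 #7:10@99]

Answer: BIDS (highest first):
  #2: 3@98
ASKS (lowest first):
  #4: 1@99
  #7: 10@99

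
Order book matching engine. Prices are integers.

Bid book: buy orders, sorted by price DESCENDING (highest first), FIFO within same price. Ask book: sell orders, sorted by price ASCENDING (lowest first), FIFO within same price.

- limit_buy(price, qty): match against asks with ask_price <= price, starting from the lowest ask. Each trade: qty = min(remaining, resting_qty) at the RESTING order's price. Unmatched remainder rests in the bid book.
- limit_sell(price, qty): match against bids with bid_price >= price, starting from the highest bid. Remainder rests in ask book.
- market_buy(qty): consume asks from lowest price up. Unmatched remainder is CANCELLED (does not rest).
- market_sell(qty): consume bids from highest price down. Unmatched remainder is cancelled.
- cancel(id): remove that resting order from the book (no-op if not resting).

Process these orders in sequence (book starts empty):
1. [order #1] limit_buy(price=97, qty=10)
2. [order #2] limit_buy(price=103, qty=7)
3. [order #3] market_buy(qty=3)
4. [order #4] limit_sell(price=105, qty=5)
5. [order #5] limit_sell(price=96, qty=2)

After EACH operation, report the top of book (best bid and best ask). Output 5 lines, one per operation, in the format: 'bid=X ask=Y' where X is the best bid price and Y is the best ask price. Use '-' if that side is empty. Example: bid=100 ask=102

After op 1 [order #1] limit_buy(price=97, qty=10): fills=none; bids=[#1:10@97] asks=[-]
After op 2 [order #2] limit_buy(price=103, qty=7): fills=none; bids=[#2:7@103 #1:10@97] asks=[-]
After op 3 [order #3] market_buy(qty=3): fills=none; bids=[#2:7@103 #1:10@97] asks=[-]
After op 4 [order #4] limit_sell(price=105, qty=5): fills=none; bids=[#2:7@103 #1:10@97] asks=[#4:5@105]
After op 5 [order #5] limit_sell(price=96, qty=2): fills=#2x#5:2@103; bids=[#2:5@103 #1:10@97] asks=[#4:5@105]

Answer: bid=97 ask=-
bid=103 ask=-
bid=103 ask=-
bid=103 ask=105
bid=103 ask=105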